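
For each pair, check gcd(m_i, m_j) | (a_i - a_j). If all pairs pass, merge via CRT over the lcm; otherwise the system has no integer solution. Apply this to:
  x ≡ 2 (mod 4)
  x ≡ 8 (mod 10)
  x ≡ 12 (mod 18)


Moduli 4, 10, 18 are not pairwise coprime, so CRT works modulo lcm(m_i) when all pairwise compatibility conditions hold.
Pairwise compatibility: gcd(m_i, m_j) must divide a_i - a_j for every pair.
Merge one congruence at a time:
  Start: x ≡ 2 (mod 4).
  Combine with x ≡ 8 (mod 10): gcd(4, 10) = 2; 8 - 2 = 6, which IS divisible by 2, so compatible.
    Write x = 2 + 4·t and substitute into x ≡ 8 (mod 10): 4·t ≡ 8 − 2 = 6 (mod 10).
    Divide the congruence (and modulus) by g = 2: 2·t ≡ 3 (mod 5).
    The inverse of 2 mod 5 is 3 (since 2·3 = 6 = 1·5 + 1), so t ≡ 3·3 = 9 ≡ 4 (mod 5).
    Then x = 2 + 4·4 = 18, valid modulo lcm(4, 10) = 20: x ≡ 18 (mod 20).
  Combine with x ≡ 12 (mod 18): gcd(20, 18) = 2; 12 - 18 = -6, which IS divisible by 2, so compatible.
    Write x = 18 + 20·t and substitute into x ≡ 12 (mod 18): 20·t ≡ 12 − 18 = -6 (mod 18).
    Divide the congruence (and modulus) by g = 2: 10·t ≡ -3 (mod 9).
    Reduce coefficients mod 9: 1·t ≡ 6 (mod 9).
    So t ≡ 6 (mod 9).
    Then x = 18 + 20·6 = 138, valid modulo lcm(20, 18) = 180: x ≡ 138 (mod 180).
Verify: 138 mod 4 = 2, 138 mod 10 = 8, 138 mod 18 = 12.

x ≡ 138 (mod 180).


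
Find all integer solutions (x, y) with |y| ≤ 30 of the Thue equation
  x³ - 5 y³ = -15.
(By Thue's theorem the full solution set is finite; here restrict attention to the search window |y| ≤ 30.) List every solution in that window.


The equation is x³ - 5y³ = -15. For fixed y, x³ = 5·y³ − 15, so a solution requires the RHS to be a perfect cube.
Strategy: iterate y from -30 to 30, compute RHS = 5·y³ − 15, and check whether it is a (positive or negative) perfect cube.
Check small values of y:
  y = 0: RHS = -15 is not a perfect cube.
  y = 1: RHS = -10 is not a perfect cube.
  y = -1: RHS = -20 is not a perfect cube.
  y = 2: RHS = 25 is not a perfect cube.
  y = -2: RHS = -55 is not a perfect cube.
  y = 3: RHS = 120 is not a perfect cube.
  y = -3: RHS = -150 is not a perfect cube.
Continuing the search up to |y| = 30 finds no solutions either.
No (x, y) in the scanned range satisfies the equation.

No integer solutions with |y| ≤ 30.


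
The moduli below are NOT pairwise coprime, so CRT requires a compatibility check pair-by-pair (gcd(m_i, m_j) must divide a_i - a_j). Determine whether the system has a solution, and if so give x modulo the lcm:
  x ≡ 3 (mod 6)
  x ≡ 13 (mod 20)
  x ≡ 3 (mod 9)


Moduli 6, 20, 9 are not pairwise coprime, so CRT works modulo lcm(m_i) when all pairwise compatibility conditions hold.
Pairwise compatibility: gcd(m_i, m_j) must divide a_i - a_j for every pair.
Merge one congruence at a time:
  Start: x ≡ 3 (mod 6).
  Combine with x ≡ 13 (mod 20): gcd(6, 20) = 2; 13 - 3 = 10, which IS divisible by 2, so compatible.
    Write x = 3 + 6·t and substitute into x ≡ 13 (mod 20): 6·t ≡ 13 − 3 = 10 (mod 20).
    Divide the congruence (and modulus) by g = 2: 3·t ≡ 5 (mod 10).
    The inverse of 3 mod 10 is 7 (since 3·7 = 21 = 2·10 + 1), so t ≡ 7·5 = 35 ≡ 5 (mod 10).
    Then x = 3 + 6·5 = 33, valid modulo lcm(6, 20) = 60: x ≡ 33 (mod 60).
  Combine with x ≡ 3 (mod 9): gcd(60, 9) = 3; 3 - 33 = -30, which IS divisible by 3, so compatible.
    Write x = 33 + 60·t and substitute into x ≡ 3 (mod 9): 60·t ≡ 3 − 33 = -30 (mod 9).
    Divide the congruence (and modulus) by g = 3: 20·t ≡ -10 (mod 3).
    Reduce coefficients mod 3: 2·t ≡ 2 (mod 3).
    The inverse of 2 mod 3 is 2 (since 2·2 = 4 = 1·3 + 1), so t ≡ 2·2 = 4 ≡ 1 (mod 3).
    Then x = 33 + 60·1 = 93, valid modulo lcm(60, 9) = 180: x ≡ 93 (mod 180).
Verify: 93 mod 6 = 3, 93 mod 20 = 13, 93 mod 9 = 3.

x ≡ 93 (mod 180).


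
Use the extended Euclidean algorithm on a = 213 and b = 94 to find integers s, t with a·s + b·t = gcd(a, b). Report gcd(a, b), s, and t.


Euclidean algorithm on (213, 94) — divide until remainder is 0:
  213 = 2 · 94 + 25
  94 = 3 · 25 + 19
  25 = 1 · 19 + 6
  19 = 3 · 6 + 1
  6 = 6 · 1 + 0
gcd(213, 94) = 1.
Track Bezout coefficients alongside the remainders: start with r₀ = 213 = a·1 + b·0 (s = 1, t = 0) and r₁ = 94 = a·0 + b·1 (s = 0, t = 1); each new remainder r_{k+1} = r_{k-1} − q_k·r_k inherits s_{k+1} = s_{k-1} − q_k·s_k, t_{k+1} = t_{k-1} − q_k·t_k, so r_k = a·s_k + b·t_k at every step:
  q = 2: r = 25, s = 1 − 2·0 = 1, t = 0 − 2·1 = -2  (check: 213·1 + 94·(-2) = 25)
  q = 3: r = 19, s = 0 − 3·1 = -3, t = 1 − 3·(-2) = 7  (check: 213·(-3) + 94·7 = 19)
  q = 1: r = 6, s = 1 − 1·(-3) = 4, t = -2 − 1·7 = -9  (check: 213·4 + 94·(-9) = 6)
  q = 3: r = 1, s = -3 − 3·4 = -15, t = 7 − 3·(-9) = 34  (check: 213·(-15) + 94·34 = 1)
The row with r = 1 (the gcd) gives the Bezout coefficients s = -15, t = 34.
Result: 213 · (-15) + 94 · (34) = 1.

gcd(213, 94) = 1; s = -15, t = 34 (check: 213·(-15) + 94·34 = 1).


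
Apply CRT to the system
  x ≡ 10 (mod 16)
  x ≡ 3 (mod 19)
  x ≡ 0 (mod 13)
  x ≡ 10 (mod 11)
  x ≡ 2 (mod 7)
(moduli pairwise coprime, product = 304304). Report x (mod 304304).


Product of moduli M = 16 · 19 · 13 · 11 · 7 = 304304.
Merge one congruence at a time:
  Start: x ≡ 10 (mod 16).
  Combine with x ≡ 3 (mod 19); new modulus lcm = 304.
    Write x = 10 + 16·t and substitute into x ≡ 3 (mod 19): 16·t ≡ 3 − 10 = -7 (mod 19).
    Reduce coefficients mod 19: 16·t ≡ 12 (mod 19).
    The inverse of 16 mod 19 is 6 (since 16·6 = 96 = 5·19 + 1), so t ≡ 6·12 = 72 ≡ 15 (mod 19).
    Then x = 10 + 16·15 = 250, valid modulo lcm(16, 19) = 304: x ≡ 250 (mod 304).
  Combine with x ≡ 0 (mod 13); new modulus lcm = 3952.
    Write x = 250 + 304·t and substitute into x ≡ 0 (mod 13): 304·t ≡ 0 − 250 = -250 (mod 13).
    Reduce coefficients mod 13: 5·t ≡ 10 (mod 13).
    The inverse of 5 mod 13 is 8 (since 5·8 = 40 = 3·13 + 1), so t ≡ 8·10 = 80 ≡ 2 (mod 13).
    Then x = 250 + 304·2 = 858, valid modulo lcm(304, 13) = 3952: x ≡ 858 (mod 3952).
  Combine with x ≡ 10 (mod 11); new modulus lcm = 43472.
    Write x = 858 + 3952·t and substitute into x ≡ 10 (mod 11): 3952·t ≡ 10 − 858 = -848 (mod 11).
    Reduce coefficients mod 11: 3·t ≡ 10 (mod 11).
    The inverse of 3 mod 11 is 4 (since 3·4 = 12 = 1·11 + 1), so t ≡ 4·10 = 40 ≡ 7 (mod 11).
    Then x = 858 + 3952·7 = 28522, valid modulo lcm(3952, 11) = 43472: x ≡ 28522 (mod 43472).
  Combine with x ≡ 2 (mod 7); new modulus lcm = 304304.
    Write x = 28522 + 43472·t and substitute into x ≡ 2 (mod 7): 43472·t ≡ 2 − 28522 = -28520 (mod 7).
    Reduce coefficients mod 7: 2·t ≡ 5 (mod 7).
    The inverse of 2 mod 7 is 4 (since 2·4 = 8 = 1·7 + 1), so t ≡ 4·5 = 20 ≡ 6 (mod 7).
    Then x = 28522 + 43472·6 = 289354, valid modulo lcm(43472, 7) = 304304: x ≡ 289354 (mod 304304).
Verify against each original: 289354 mod 16 = 10, 289354 mod 19 = 3, 289354 mod 13 = 0, 289354 mod 11 = 10, 289354 mod 7 = 2.

x ≡ 289354 (mod 304304).


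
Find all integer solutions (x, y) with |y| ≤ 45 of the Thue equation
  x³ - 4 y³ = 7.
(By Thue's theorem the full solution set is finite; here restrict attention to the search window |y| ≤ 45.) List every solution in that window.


The equation is x³ - 4y³ = 7. For fixed y, x³ = 4·y³ + 7, so a solution requires the RHS to be a perfect cube.
Strategy: iterate y from -45 to 45, compute RHS = 4·y³ + 7, and check whether it is a (positive or negative) perfect cube.
Check small values of y:
  y = 0: RHS = 7 is not a perfect cube.
  y = 1: RHS = 11 is not a perfect cube.
  y = -1: RHS = 3 is not a perfect cube.
  y = 2: RHS = 39 is not a perfect cube.
  y = -2: RHS = -25 is not a perfect cube.
  y = 3: RHS = 115 is not a perfect cube.
  y = -3: RHS = -101 is not a perfect cube.
Continuing the search up to |y| = 45 finds no solutions either.
No (x, y) in the scanned range satisfies the equation.

No integer solutions with |y| ≤ 45.


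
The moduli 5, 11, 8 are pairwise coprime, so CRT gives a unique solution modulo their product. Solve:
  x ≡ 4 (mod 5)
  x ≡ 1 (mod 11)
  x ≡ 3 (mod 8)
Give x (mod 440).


Moduli 5, 11, 8 are pairwise coprime; by CRT there is a unique solution modulo M = 5 · 11 · 8 = 440.
Solve pairwise, accumulating the modulus:
  Start with x ≡ 4 (mod 5).
  Combine with x ≡ 1 (mod 11): since gcd(5, 11) = 1, we get a unique residue mod 55.
    Write x = 4 + 5·t and substitute into x ≡ 1 (mod 11): 5·t ≡ 1 − 4 = -3 (mod 11).
    Reduce coefficients mod 11: 5·t ≡ 8 (mod 11).
    The inverse of 5 mod 11 is 9 (since 5·9 = 45 = 4·11 + 1), so t ≡ 9·8 = 72 ≡ 6 (mod 11).
    Then x = 4 + 5·6 = 34, valid modulo lcm(5, 11) = 55: x ≡ 34 (mod 55).
  Combine with x ≡ 3 (mod 8): since gcd(55, 8) = 1, we get a unique residue mod 440.
    Write x = 34 + 55·t and substitute into x ≡ 3 (mod 8): 55·t ≡ 3 − 34 = -31 (mod 8).
    Reduce coefficients mod 8: 7·t ≡ 1 (mod 8).
    The inverse of 7 mod 8 is 7 (since 7·7 = 49 = 6·8 + 1), so t ≡ 7·1 = 7 ≡ 7 (mod 8).
    Then x = 34 + 55·7 = 419, valid modulo lcm(55, 8) = 440: x ≡ 419 (mod 440).
Verify: 419 mod 5 = 4 ✓, 419 mod 11 = 1 ✓, 419 mod 8 = 3 ✓.

x ≡ 419 (mod 440).


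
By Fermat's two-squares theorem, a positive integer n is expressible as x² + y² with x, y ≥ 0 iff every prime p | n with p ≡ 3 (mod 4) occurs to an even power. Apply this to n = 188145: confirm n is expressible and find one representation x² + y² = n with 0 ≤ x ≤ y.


Step 1: Factor n = 188145 = 3^2 · 5 · 37 · 113.
Step 2: Check the mod-4 condition on each prime factor: 3 ≡ 3 (mod 4), exponent 2 (must be even); 5 ≡ 1 (mod 4), exponent 1; 37 ≡ 1 (mod 4), exponent 1; 113 ≡ 1 (mod 4), exponent 1.
All primes ≡ 3 (mod 4) appear to even exponent (or don't appear), so by the two-squares theorem n IS expressible as a sum of two squares.
Step 3: Build a representation. Group n = k² · m with k = 3 and m = 5 · 37 · 113 = 20905 (a product of primes ≡ 1 (mod 4)); a representation of m scales to one of n via (k·x)² + (k·y)² = k²(x² + y²). Each prime p ≡ 1 (mod 4) is itself a sum of two squares; find a² by testing p − a² for a perfect square:
  5: 5 − 1² = 4 = 2² ⇒ 5 = 1² + 2².
  37: 37 − 1² = 36 = 6² ⇒ 37 = 1² + 6².
  113: 113 − 1² = 112, 113 − 2² = 109, 113 − 3² = 104, 113 − 4² = 97, 113 − 5² = 88, 113 − 6² = 77, 113 − 7² = 64 = 8² ⇒ 113 = 7² + 8².
  Combine using the Brahmagupta–Fibonacci identity (a² + b²)(c² + d²) = (ac − bd)² + (ad + bc)² = (ac + bd)² + (ad − bc)²:
  5 · 37 = 185: from (1² + 2²)(1² + 6²), take (1·1 − 2·6, 1·6 + 2·1) = (1 − 12, 6 + 2) = (-11, 8); dropping signs (only squares matter) gives (11, 8); check 11² + 8² = 121 + 64 = 185 ✓.
  185 · 113 = 20905: from (11² + 8²)(7² + 8²), take (11·7 − 8·8, 11·8 + 8·7) = (77 − 64, 88 + 56) = (13, 144); check 13² + 144² = 169 + 20736 = 20905 ✓.
  Scale by k = 3: (3·13, 3·144) = (39, 432).
Step 4: Order so x ≤ y and verify: 39² + 432² = 1521 + 186624 = 188145 = n. ✓

n = 188145 = 39² + 432² (one valid representation with x ≤ y).


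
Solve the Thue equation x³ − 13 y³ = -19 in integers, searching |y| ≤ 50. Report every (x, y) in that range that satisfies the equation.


The equation is x³ - 13y³ = -19. For fixed y, x³ = 13·y³ − 19, so a solution requires the RHS to be a perfect cube.
Strategy: iterate y from -50 to 50, compute RHS = 13·y³ − 19, and check whether it is a (positive or negative) perfect cube.
Check small values of y:
  y = 0: RHS = -19 is not a perfect cube.
  y = 1: RHS = -6 is not a perfect cube.
  y = -1: RHS = -32 is not a perfect cube.
  y = 2: RHS = 85 is not a perfect cube.
  y = -2: RHS = -123 is not a perfect cube.
  y = 3: RHS = 332 is not a perfect cube.
  y = -3: RHS = -370 is not a perfect cube.
Continuing the search up to |y| = 50 finds no solutions either.
No (x, y) in the scanned range satisfies the equation.

No integer solutions with |y| ≤ 50.


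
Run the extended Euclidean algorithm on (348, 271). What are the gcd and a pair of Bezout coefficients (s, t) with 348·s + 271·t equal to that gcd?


Euclidean algorithm on (348, 271) — divide until remainder is 0:
  348 = 1 · 271 + 77
  271 = 3 · 77 + 40
  77 = 1 · 40 + 37
  40 = 1 · 37 + 3
  37 = 12 · 3 + 1
  3 = 3 · 1 + 0
gcd(348, 271) = 1.
Track Bezout coefficients alongside the remainders: start with r₀ = 348 = a·1 + b·0 (s = 1, t = 0) and r₁ = 271 = a·0 + b·1 (s = 0, t = 1); each new remainder r_{k+1} = r_{k-1} − q_k·r_k inherits s_{k+1} = s_{k-1} − q_k·s_k, t_{k+1} = t_{k-1} − q_k·t_k, so r_k = a·s_k + b·t_k at every step:
  q = 1: r = 77, s = 1 − 1·0 = 1, t = 0 − 1·1 = -1  (check: 348·1 + 271·(-1) = 77)
  q = 3: r = 40, s = 0 − 3·1 = -3, t = 1 − 3·(-1) = 4  (check: 348·(-3) + 271·4 = 40)
  q = 1: r = 37, s = 1 − 1·(-3) = 4, t = -1 − 1·4 = -5  (check: 348·4 + 271·(-5) = 37)
  q = 1: r = 3, s = -3 − 1·4 = -7, t = 4 − 1·(-5) = 9  (check: 348·(-7) + 271·9 = 3)
  q = 12: r = 1, s = 4 − 12·(-7) = 88, t = -5 − 12·9 = -113  (check: 348·88 + 271·(-113) = 1)
The row with r = 1 (the gcd) gives the Bezout coefficients s = 88, t = -113.
Result: 348 · (88) + 271 · (-113) = 1.

gcd(348, 271) = 1; s = 88, t = -113 (check: 348·88 + 271·(-113) = 1).


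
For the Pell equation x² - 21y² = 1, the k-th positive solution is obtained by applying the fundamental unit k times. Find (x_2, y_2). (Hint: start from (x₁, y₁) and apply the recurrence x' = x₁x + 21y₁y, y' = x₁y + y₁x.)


Step 1: Find the fundamental solution (x₁, y₁) of x² - 21y² = 1.
  Expand √21 as a continued fraction. a₀ = ⌊√21⌋ = 4; iterate m_{k+1} = d_k·a_k − m_k, d_{k+1} = (21 − m_{k+1}²)/d_k, a_{k+1} = ⌊(a₀ + m_{k+1})/d_{k+1}⌋ (starting m₀ = 0, d₀ = 1), with convergents p_k = a_k·p_{k-1} + p_{k-2}, q_k = a_k·q_{k-1} + q_{k-2} (p₋₁ = 1, q₋₁ = 0):
  k = 0: a₀ = 4; p₀/q₀ = 4/1; p₀² − 21·q₀² = 16 − 21 = -5.
  k = 1: m = 4, d = 5, a = ⌊(4 + 4)/5⌋ = 1; p/q = (1·4 + 1)/(1·1 + 0) = 5/1; p² − 21·q² = 25 − 21 = 4.
  k = 2: m = 1, d = 4, a = ⌊(4 + 1)/4⌋ = 1; p/q = (1·5 + 4)/(1·1 + 1) = 9/2; p² − 21·q² = 81 − 84 = -3.
  k = 3: m = 3, d = 3, a = ⌊(4 + 3)/3⌋ = 2; p/q = (2·9 + 5)/(2·2 + 1) = 23/5; p² − 21·q² = 529 − 525 = 4.
  k = 4: m = 3, d = 4, a = ⌊(4 + 3)/4⌋ = 1; p/q = (1·23 + 9)/(1·5 + 2) = 32/7; p² − 21·q² = 1024 − 1029 = -5.
  k = 5: m = 1, d = 5, a = ⌊(4 + 1)/5⌋ = 1; p/q = (1·32 + 23)/(1·7 + 5) = 55/12; p² − 21·q² = 3025 − 3024 = 1.
  The first convergent with p² − 21·q² = 1 gives the fundamental solution (x₁, y₁) = (55, 12).
Step 2: Apply the recurrence (x_{n+1}, y_{n+1}) = (x₁x_n + 21y₁y_n, x₁y_n + y₁x_n) repeatedly.
  From (x_1, y_1) = (55, 12): x_2 = 55·55 + 21·12·12 = 6049; y_2 = 55·12 + 12·55 = 1320.
Step 3: Verify x_2² - 21·y_2² = 36590401 - 36590400 = 1 (should be 1). ✓

(x_1, y_1) = (55, 12); (x_2, y_2) = (6049, 1320).


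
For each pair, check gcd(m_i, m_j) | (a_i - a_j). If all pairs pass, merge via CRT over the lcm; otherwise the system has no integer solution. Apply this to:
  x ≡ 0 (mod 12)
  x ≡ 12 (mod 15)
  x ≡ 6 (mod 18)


Moduli 12, 15, 18 are not pairwise coprime, so CRT works modulo lcm(m_i) when all pairwise compatibility conditions hold.
Pairwise compatibility: gcd(m_i, m_j) must divide a_i - a_j for every pair.
Merge one congruence at a time:
  Start: x ≡ 0 (mod 12).
  Combine with x ≡ 12 (mod 15): gcd(12, 15) = 3; 12 - 0 = 12, which IS divisible by 3, so compatible.
    Write x = 0 + 12·t and substitute into x ≡ 12 (mod 15): 12·t ≡ 12 − 0 = 12 (mod 15).
    Divide the congruence (and modulus) by g = 3: 4·t ≡ 4 (mod 5).
    The inverse of 4 mod 5 is 4 (since 4·4 = 16 = 3·5 + 1), so t ≡ 4·4 = 16 ≡ 1 (mod 5).
    Then x = 0 + 12·1 = 12, valid modulo lcm(12, 15) = 60: x ≡ 12 (mod 60).
  Combine with x ≡ 6 (mod 18): gcd(60, 18) = 6; 6 - 12 = -6, which IS divisible by 6, so compatible.
    Write x = 12 + 60·t and substitute into x ≡ 6 (mod 18): 60·t ≡ 6 − 12 = -6 (mod 18).
    Divide the congruence (and modulus) by g = 6: 10·t ≡ -1 (mod 3).
    Reduce coefficients mod 3: 1·t ≡ 2 (mod 3).
    So t ≡ 2 (mod 3).
    Then x = 12 + 60·2 = 132, valid modulo lcm(60, 18) = 180: x ≡ 132 (mod 180).
Verify: 132 mod 12 = 0, 132 mod 15 = 12, 132 mod 18 = 6.

x ≡ 132 (mod 180).


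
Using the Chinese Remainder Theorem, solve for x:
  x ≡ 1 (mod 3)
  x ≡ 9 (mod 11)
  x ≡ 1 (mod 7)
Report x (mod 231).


Moduli 3, 11, 7 are pairwise coprime; by CRT there is a unique solution modulo M = 3 · 11 · 7 = 231.
Solve pairwise, accumulating the modulus:
  Start with x ≡ 1 (mod 3).
  Combine with x ≡ 9 (mod 11): since gcd(3, 11) = 1, we get a unique residue mod 33.
    Write x = 1 + 3·t and substitute into x ≡ 9 (mod 11): 3·t ≡ 9 − 1 = 8 (mod 11).
    The inverse of 3 mod 11 is 4 (since 3·4 = 12 = 1·11 + 1), so t ≡ 4·8 = 32 ≡ 10 (mod 11).
    Then x = 1 + 3·10 = 31, valid modulo lcm(3, 11) = 33: x ≡ 31 (mod 33).
  Combine with x ≡ 1 (mod 7): since gcd(33, 7) = 1, we get a unique residue mod 231.
    Write x = 31 + 33·t and substitute into x ≡ 1 (mod 7): 33·t ≡ 1 − 31 = -30 (mod 7).
    Reduce coefficients mod 7: 5·t ≡ 5 (mod 7).
    The inverse of 5 mod 7 is 3 (since 5·3 = 15 = 2·7 + 1), so t ≡ 3·5 = 15 ≡ 1 (mod 7).
    Then x = 31 + 33·1 = 64, valid modulo lcm(33, 7) = 231: x ≡ 64 (mod 231).
Verify: 64 mod 3 = 1 ✓, 64 mod 11 = 9 ✓, 64 mod 7 = 1 ✓.

x ≡ 64 (mod 231).


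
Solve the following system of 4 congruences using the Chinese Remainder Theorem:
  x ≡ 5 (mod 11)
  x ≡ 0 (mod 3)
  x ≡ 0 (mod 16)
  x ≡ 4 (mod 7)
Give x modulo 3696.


Product of moduli M = 11 · 3 · 16 · 7 = 3696.
Merge one congruence at a time:
  Start: x ≡ 5 (mod 11).
  Combine with x ≡ 0 (mod 3); new modulus lcm = 33.
    Write x = 5 + 11·t and substitute into x ≡ 0 (mod 3): 11·t ≡ 0 − 5 = -5 (mod 3).
    Reduce coefficients mod 3: 2·t ≡ 1 (mod 3).
    The inverse of 2 mod 3 is 2 (since 2·2 = 4 = 1·3 + 1), so t ≡ 2·1 = 2 ≡ 2 (mod 3).
    Then x = 5 + 11·2 = 27, valid modulo lcm(11, 3) = 33: x ≡ 27 (mod 33).
  Combine with x ≡ 0 (mod 16); new modulus lcm = 528.
    Write x = 27 + 33·t and substitute into x ≡ 0 (mod 16): 33·t ≡ 0 − 27 = -27 (mod 16).
    Reduce coefficients mod 16: 1·t ≡ 5 (mod 16).
    So t ≡ 5 (mod 16).
    Then x = 27 + 33·5 = 192, valid modulo lcm(33, 16) = 528: x ≡ 192 (mod 528).
  Combine with x ≡ 4 (mod 7); new modulus lcm = 3696.
    Write x = 192 + 528·t and substitute into x ≡ 4 (mod 7): 528·t ≡ 4 − 192 = -188 (mod 7).
    Reduce coefficients mod 7: 3·t ≡ 1 (mod 7).
    The inverse of 3 mod 7 is 5 (since 3·5 = 15 = 2·7 + 1), so t ≡ 5·1 = 5 ≡ 5 (mod 7).
    Then x = 192 + 528·5 = 2832, valid modulo lcm(528, 7) = 3696: x ≡ 2832 (mod 3696).
Verify against each original: 2832 mod 11 = 5, 2832 mod 3 = 0, 2832 mod 16 = 0, 2832 mod 7 = 4.

x ≡ 2832 (mod 3696).


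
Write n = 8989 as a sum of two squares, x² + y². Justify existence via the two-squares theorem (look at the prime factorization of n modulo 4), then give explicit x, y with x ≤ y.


Step 1: Factor n = 8989 = 89 · 101.
Step 2: Check the mod-4 condition on each prime factor: 89 ≡ 1 (mod 4), exponent 1; 101 ≡ 1 (mod 4), exponent 1.
All primes ≡ 3 (mod 4) appear to even exponent (or don't appear), so by the two-squares theorem n IS expressible as a sum of two squares.
Step 3: Build a representation. Here n = 89 · 101 is a product of primes ≡ 1 (mod 4). Each prime p ≡ 1 (mod 4) is itself a sum of two squares; find a² by testing p − a² for a perfect square:
  89: 89 − 1² = 88, 89 − 2² = 85, 89 − 3² = 80, 89 − 4² = 73, 89 − 5² = 64 = 8² ⇒ 89 = 5² + 8².
  101: 101 − 1² = 100 = 10² ⇒ 101 = 1² + 10².
  Combine using the Brahmagupta–Fibonacci identity (a² + b²)(c² + d²) = (ac − bd)² + (ad + bc)² = (ac + bd)² + (ad − bc)²:
  89 · 101 = 8989: from (5² + 8²)(1² + 10²), take (5·1 − 8·10, 5·10 + 8·1) = (5 − 80, 50 + 8) = (-75, 58); dropping signs (only squares matter) gives (75, 58); check 75² + 58² = 5625 + 3364 = 8989 ✓.
Step 4: Order so x ≤ y and verify: 58² + 75² = 3364 + 5625 = 8989 = n. ✓

n = 8989 = 58² + 75² (one valid representation with x ≤ y).


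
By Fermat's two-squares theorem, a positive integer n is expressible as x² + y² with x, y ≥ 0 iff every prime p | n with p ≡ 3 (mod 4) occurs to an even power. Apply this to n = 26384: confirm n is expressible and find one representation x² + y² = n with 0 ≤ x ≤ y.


Step 1: Factor n = 26384 = 2^4 · 17 · 97.
Step 2: Check the mod-4 condition on each prime factor: 2 = 2 (special); 17 ≡ 1 (mod 4), exponent 1; 97 ≡ 1 (mod 4), exponent 1.
All primes ≡ 3 (mod 4) appear to even exponent (or don't appear), so by the two-squares theorem n IS expressible as a sum of two squares.
Step 3: Build a representation. Group n = k² · m with k = 4 and m = 17 · 97 = 1649 (a product of primes ≡ 1 (mod 4)); a representation of m scales to one of n via (k·x)² + (k·y)² = k²(x² + y²). Each prime p ≡ 1 (mod 4) is itself a sum of two squares; find a² by testing p − a² for a perfect square:
  17: 17 − 1² = 16 = 4² ⇒ 17 = 1² + 4².
  97: 97 − 1² = 96, 97 − 2² = 93, 97 − 3² = 88, 97 − 4² = 81 = 9² ⇒ 97 = 4² + 9².
  Combine using the Brahmagupta–Fibonacci identity (a² + b²)(c² + d²) = (ac − bd)² + (ad + bc)² = (ac + bd)² + (ad − bc)²:
  17 · 97 = 1649: from (1² + 4²)(4² + 9²), take (1·4 − 4·9, 1·9 + 4·4) = (4 − 36, 9 + 16) = (-32, 25); dropping signs (only squares matter) gives (32, 25); check 32² + 25² = 1024 + 625 = 1649 ✓.
  Scale by k = 4: (4·32, 4·25) = (128, 100).
Step 4: Order so x ≤ y and verify: 100² + 128² = 10000 + 16384 = 26384 = n. ✓

n = 26384 = 100² + 128² (one valid representation with x ≤ y).


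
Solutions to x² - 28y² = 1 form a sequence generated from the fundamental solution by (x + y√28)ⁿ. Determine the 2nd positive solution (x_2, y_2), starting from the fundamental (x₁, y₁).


Step 1: Find the fundamental solution (x₁, y₁) of x² - 28y² = 1.
  Expand √28 as a continued fraction. a₀ = ⌊√28⌋ = 5; iterate m_{k+1} = d_k·a_k − m_k, d_{k+1} = (28 − m_{k+1}²)/d_k, a_{k+1} = ⌊(a₀ + m_{k+1})/d_{k+1}⌋ (starting m₀ = 0, d₀ = 1), with convergents p_k = a_k·p_{k-1} + p_{k-2}, q_k = a_k·q_{k-1} + q_{k-2} (p₋₁ = 1, q₋₁ = 0):
  k = 0: a₀ = 5; p₀/q₀ = 5/1; p₀² − 28·q₀² = 25 − 28 = -3.
  k = 1: m = 5, d = 3, a = ⌊(5 + 5)/3⌋ = 3; p/q = (3·5 + 1)/(3·1 + 0) = 16/3; p² − 28·q² = 256 − 252 = 4.
  k = 2: m = 4, d = 4, a = ⌊(5 + 4)/4⌋ = 2; p/q = (2·16 + 5)/(2·3 + 1) = 37/7; p² − 28·q² = 1369 − 1372 = -3.
  k = 3: m = 4, d = 3, a = ⌊(5 + 4)/3⌋ = 3; p/q = (3·37 + 16)/(3·7 + 3) = 127/24; p² − 28·q² = 16129 − 16128 = 1.
  The first convergent with p² − 28·q² = 1 gives the fundamental solution (x₁, y₁) = (127, 24).
Step 2: Apply the recurrence (x_{n+1}, y_{n+1}) = (x₁x_n + 28y₁y_n, x₁y_n + y₁x_n) repeatedly.
  From (x_1, y_1) = (127, 24): x_2 = 127·127 + 28·24·24 = 32257; y_2 = 127·24 + 24·127 = 6096.
Step 3: Verify x_2² - 28·y_2² = 1040514049 - 1040514048 = 1 (should be 1). ✓

(x_1, y_1) = (127, 24); (x_2, y_2) = (32257, 6096).


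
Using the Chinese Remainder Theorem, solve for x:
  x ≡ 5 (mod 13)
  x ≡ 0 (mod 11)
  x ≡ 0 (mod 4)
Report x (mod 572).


Moduli 13, 11, 4 are pairwise coprime; by CRT there is a unique solution modulo M = 13 · 11 · 4 = 572.
Solve pairwise, accumulating the modulus:
  Start with x ≡ 5 (mod 13).
  Combine with x ≡ 0 (mod 11): since gcd(13, 11) = 1, we get a unique residue mod 143.
    Write x = 5 + 13·t and substitute into x ≡ 0 (mod 11): 13·t ≡ 0 − 5 = -5 (mod 11).
    Reduce coefficients mod 11: 2·t ≡ 6 (mod 11).
    The inverse of 2 mod 11 is 6 (since 2·6 = 12 = 1·11 + 1), so t ≡ 6·6 = 36 ≡ 3 (mod 11).
    Then x = 5 + 13·3 = 44, valid modulo lcm(13, 11) = 143: x ≡ 44 (mod 143).
  Combine with x ≡ 0 (mod 4): since gcd(143, 4) = 1, we get a unique residue mod 572.
    Write x = 44 + 143·t and substitute into x ≡ 0 (mod 4): 143·t ≡ 0 − 44 = -44 (mod 4).
    Reduce coefficients mod 4: 3·t ≡ 0 (mod 4).
    The inverse of 3 mod 4 is 3 (since 3·3 = 9 = 2·4 + 1), so t ≡ 3·0 = 0 ≡ 0 (mod 4).
    Then x = 44 + 143·0 = 44, valid modulo lcm(143, 4) = 572: x ≡ 44 (mod 572).
Verify: 44 mod 13 = 5 ✓, 44 mod 11 = 0 ✓, 44 mod 4 = 0 ✓.

x ≡ 44 (mod 572).


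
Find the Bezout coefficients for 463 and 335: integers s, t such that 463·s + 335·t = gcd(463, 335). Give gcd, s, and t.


Euclidean algorithm on (463, 335) — divide until remainder is 0:
  463 = 1 · 335 + 128
  335 = 2 · 128 + 79
  128 = 1 · 79 + 49
  79 = 1 · 49 + 30
  49 = 1 · 30 + 19
  30 = 1 · 19 + 11
  19 = 1 · 11 + 8
  11 = 1 · 8 + 3
  8 = 2 · 3 + 2
  3 = 1 · 2 + 1
  2 = 2 · 1 + 0
gcd(463, 335) = 1.
Track Bezout coefficients alongside the remainders: start with r₀ = 463 = a·1 + b·0 (s = 1, t = 0) and r₁ = 335 = a·0 + b·1 (s = 0, t = 1); each new remainder r_{k+1} = r_{k-1} − q_k·r_k inherits s_{k+1} = s_{k-1} − q_k·s_k, t_{k+1} = t_{k-1} − q_k·t_k, so r_k = a·s_k + b·t_k at every step:
  q = 1: r = 128, s = 1 − 1·0 = 1, t = 0 − 1·1 = -1  (check: 463·1 + 335·(-1) = 128)
  q = 2: r = 79, s = 0 − 2·1 = -2, t = 1 − 2·(-1) = 3  (check: 463·(-2) + 335·3 = 79)
  q = 1: r = 49, s = 1 − 1·(-2) = 3, t = -1 − 1·3 = -4  (check: 463·3 + 335·(-4) = 49)
  q = 1: r = 30, s = -2 − 1·3 = -5, t = 3 − 1·(-4) = 7  (check: 463·(-5) + 335·7 = 30)
  q = 1: r = 19, s = 3 − 1·(-5) = 8, t = -4 − 1·7 = -11  (check: 463·8 + 335·(-11) = 19)
  q = 1: r = 11, s = -5 − 1·8 = -13, t = 7 − 1·(-11) = 18  (check: 463·(-13) + 335·18 = 11)
  q = 1: r = 8, s = 8 − 1·(-13) = 21, t = -11 − 1·18 = -29  (check: 463·21 + 335·(-29) = 8)
  q = 1: r = 3, s = -13 − 1·21 = -34, t = 18 − 1·(-29) = 47  (check: 463·(-34) + 335·47 = 3)
  q = 2: r = 2, s = 21 − 2·(-34) = 89, t = -29 − 2·47 = -123  (check: 463·89 + 335·(-123) = 2)
  q = 1: r = 1, s = -34 − 1·89 = -123, t = 47 − 1·(-123) = 170  (check: 463·(-123) + 335·170 = 1)
The row with r = 1 (the gcd) gives the Bezout coefficients s = -123, t = 170.
Result: 463 · (-123) + 335 · (170) = 1.

gcd(463, 335) = 1; s = -123, t = 170 (check: 463·(-123) + 335·170 = 1).


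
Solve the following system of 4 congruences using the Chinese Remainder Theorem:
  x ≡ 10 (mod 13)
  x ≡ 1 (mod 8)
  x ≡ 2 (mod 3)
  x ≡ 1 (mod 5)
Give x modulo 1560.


Product of moduli M = 13 · 8 · 3 · 5 = 1560.
Merge one congruence at a time:
  Start: x ≡ 10 (mod 13).
  Combine with x ≡ 1 (mod 8); new modulus lcm = 104.
    Write x = 10 + 13·t and substitute into x ≡ 1 (mod 8): 13·t ≡ 1 − 10 = -9 (mod 8).
    Reduce coefficients mod 8: 5·t ≡ 7 (mod 8).
    The inverse of 5 mod 8 is 5 (since 5·5 = 25 = 3·8 + 1), so t ≡ 5·7 = 35 ≡ 3 (mod 8).
    Then x = 10 + 13·3 = 49, valid modulo lcm(13, 8) = 104: x ≡ 49 (mod 104).
  Combine with x ≡ 2 (mod 3); new modulus lcm = 312.
    Write x = 49 + 104·t and substitute into x ≡ 2 (mod 3): 104·t ≡ 2 − 49 = -47 (mod 3).
    Reduce coefficients mod 3: 2·t ≡ 1 (mod 3).
    The inverse of 2 mod 3 is 2 (since 2·2 = 4 = 1·3 + 1), so t ≡ 2·1 = 2 ≡ 2 (mod 3).
    Then x = 49 + 104·2 = 257, valid modulo lcm(104, 3) = 312: x ≡ 257 (mod 312).
  Combine with x ≡ 1 (mod 5); new modulus lcm = 1560.
    Write x = 257 + 312·t and substitute into x ≡ 1 (mod 5): 312·t ≡ 1 − 257 = -256 (mod 5).
    Reduce coefficients mod 5: 2·t ≡ 4 (mod 5).
    The inverse of 2 mod 5 is 3 (since 2·3 = 6 = 1·5 + 1), so t ≡ 3·4 = 12 ≡ 2 (mod 5).
    Then x = 257 + 312·2 = 881, valid modulo lcm(312, 5) = 1560: x ≡ 881 (mod 1560).
Verify against each original: 881 mod 13 = 10, 881 mod 8 = 1, 881 mod 3 = 2, 881 mod 5 = 1.

x ≡ 881 (mod 1560).


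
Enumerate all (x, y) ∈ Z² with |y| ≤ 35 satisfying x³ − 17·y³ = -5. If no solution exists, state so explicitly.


The equation is x³ - 17y³ = -5. For fixed y, x³ = 17·y³ − 5, so a solution requires the RHS to be a perfect cube.
Strategy: iterate y from -35 to 35, compute RHS = 17·y³ − 5, and check whether it is a (positive or negative) perfect cube.
Check small values of y:
  y = 0: RHS = -5 is not a perfect cube.
  y = 1: RHS = 12 is not a perfect cube.
  y = -1: RHS = -22 is not a perfect cube.
  y = 2: RHS = 131 is not a perfect cube.
  y = -2: RHS = -141 is not a perfect cube.
  y = 3: RHS = 454 is not a perfect cube.
  y = -3: RHS = -464 is not a perfect cube.
Continuing the search up to |y| = 35 finds no solutions either.
No (x, y) in the scanned range satisfies the equation.

No integer solutions with |y| ≤ 35.


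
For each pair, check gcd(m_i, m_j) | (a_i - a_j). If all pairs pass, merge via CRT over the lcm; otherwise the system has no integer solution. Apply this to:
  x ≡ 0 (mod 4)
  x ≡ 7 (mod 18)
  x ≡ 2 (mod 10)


Moduli 4, 18, 10 are not pairwise coprime, so CRT works modulo lcm(m_i) when all pairwise compatibility conditions hold.
Pairwise compatibility: gcd(m_i, m_j) must divide a_i - a_j for every pair.
Merge one congruence at a time:
  Start: x ≡ 0 (mod 4).
  Combine with x ≡ 7 (mod 18): gcd(4, 18) = 2, and 7 - 0 = 7 is NOT divisible by 2.
    ⇒ system is inconsistent (no integer solution).

No solution (the system is inconsistent).


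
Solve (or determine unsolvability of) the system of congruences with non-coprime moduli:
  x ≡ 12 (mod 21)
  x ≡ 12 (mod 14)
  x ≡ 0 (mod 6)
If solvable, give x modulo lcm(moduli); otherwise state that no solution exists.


Moduli 21, 14, 6 are not pairwise coprime, so CRT works modulo lcm(m_i) when all pairwise compatibility conditions hold.
Pairwise compatibility: gcd(m_i, m_j) must divide a_i - a_j for every pair.
Merge one congruence at a time:
  Start: x ≡ 12 (mod 21).
  Combine with x ≡ 12 (mod 14): gcd(21, 14) = 7; 12 - 12 = 0, which IS divisible by 7, so compatible.
    Write x = 12 + 21·t and substitute into x ≡ 12 (mod 14): 21·t ≡ 12 − 12 = 0 (mod 14).
    Divide the congruence (and modulus) by g = 7: 3·t ≡ 0 (mod 2).
    Reduce coefficients mod 2: 1·t ≡ 0 (mod 2).
    So t ≡ 0 (mod 2).
    Then x = 12 + 21·0 = 12, valid modulo lcm(21, 14) = 42: x ≡ 12 (mod 42).
  Combine with x ≡ 0 (mod 6): gcd(42, 6) = 6; 0 - 12 = -12, which IS divisible by 6, so compatible.
    Write x = 12 + 42·t and substitute into x ≡ 0 (mod 6): 42·t ≡ 0 − 12 = -12 (mod 6).
    Divide the congruence (and modulus) by g = 6: 7·t ≡ -2 (mod 1).
    Modulo 1 every t works; take t = 0.
    Then x = 12 + 42·0 = 12, valid modulo lcm(42, 6) = 42: x ≡ 12 (mod 42).
Verify: 12 mod 21 = 12, 12 mod 14 = 12, 12 mod 6 = 0.

x ≡ 12 (mod 42).


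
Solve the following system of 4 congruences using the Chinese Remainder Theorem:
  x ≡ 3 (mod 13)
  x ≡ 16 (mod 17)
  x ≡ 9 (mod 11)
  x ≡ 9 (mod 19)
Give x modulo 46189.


Product of moduli M = 13 · 17 · 11 · 19 = 46189.
Merge one congruence at a time:
  Start: x ≡ 3 (mod 13).
  Combine with x ≡ 16 (mod 17); new modulus lcm = 221.
    Write x = 3 + 13·t and substitute into x ≡ 16 (mod 17): 13·t ≡ 16 − 3 = 13 (mod 17).
    The inverse of 13 mod 17 is 4 (since 13·4 = 52 = 3·17 + 1), so t ≡ 4·13 = 52 ≡ 1 (mod 17).
    Then x = 3 + 13·1 = 16, valid modulo lcm(13, 17) = 221: x ≡ 16 (mod 221).
  Combine with x ≡ 9 (mod 11); new modulus lcm = 2431.
    Write x = 16 + 221·t and substitute into x ≡ 9 (mod 11): 221·t ≡ 9 − 16 = -7 (mod 11).
    Reduce coefficients mod 11: 1·t ≡ 4 (mod 11).
    So t ≡ 4 (mod 11).
    Then x = 16 + 221·4 = 900, valid modulo lcm(221, 11) = 2431: x ≡ 900 (mod 2431).
  Combine with x ≡ 9 (mod 19); new modulus lcm = 46189.
    Write x = 900 + 2431·t and substitute into x ≡ 9 (mod 19): 2431·t ≡ 9 − 900 = -891 (mod 19).
    Reduce coefficients mod 19: 18·t ≡ 2 (mod 19).
    The inverse of 18 mod 19 is 18 (since 18·18 = 324 = 17·19 + 1), so t ≡ 18·2 = 36 ≡ 17 (mod 19).
    Then x = 900 + 2431·17 = 42227, valid modulo lcm(2431, 19) = 46189: x ≡ 42227 (mod 46189).
Verify against each original: 42227 mod 13 = 3, 42227 mod 17 = 16, 42227 mod 11 = 9, 42227 mod 19 = 9.

x ≡ 42227 (mod 46189).


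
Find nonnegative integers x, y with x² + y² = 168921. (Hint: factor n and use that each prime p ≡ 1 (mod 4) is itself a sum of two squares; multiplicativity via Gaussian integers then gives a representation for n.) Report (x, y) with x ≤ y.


Step 1: Factor n = 168921 = 3^2 · 137^2.
Step 2: Check the mod-4 condition on each prime factor: 3 ≡ 3 (mod 4), exponent 2 (must be even); 137 ≡ 1 (mod 4), exponent 2.
All primes ≡ 3 (mod 4) appear to even exponent (or don't appear), so by the two-squares theorem n IS expressible as a sum of two squares.
Step 3: Build a representation. Group n = k² · m with k = 3 and m = 137 · 137 = 18769 (a product of primes ≡ 1 (mod 4)); a representation of m scales to one of n via (k·x)² + (k·y)² = k²(x² + y²). Each prime p ≡ 1 (mod 4) is itself a sum of two squares; find a² by testing p − a² for a perfect square:
  137: 137 − 1² = 136, 137 − 2² = 133, 137 − 3² = 128, 137 − 4² = 121 = 11² ⇒ 137 = 4² + 11².
  Combine using the Brahmagupta–Fibonacci identity (a² + b²)(c² + d²) = (ac − bd)² + (ad + bc)² = (ac + bd)² + (ad − bc)²:
  137 · 137 = 18769: from (4² + 11²)(4² + 11²), take (4·4 − 11·11, 4·11 + 11·4) = (16 − 121, 44 + 44) = (-105, 88); dropping signs (only squares matter) gives (105, 88); check 105² + 88² = 11025 + 7744 = 18769 ✓.
  Scale by k = 3: (3·105, 3·88) = (315, 264).
Step 4: Order so x ≤ y and verify: 264² + 315² = 69696 + 99225 = 168921 = n. ✓

n = 168921 = 264² + 315² (one valid representation with x ≤ y).


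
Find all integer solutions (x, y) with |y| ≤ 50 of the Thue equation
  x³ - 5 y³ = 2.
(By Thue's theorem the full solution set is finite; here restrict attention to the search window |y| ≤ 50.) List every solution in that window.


The equation is x³ - 5y³ = 2. For fixed y, x³ = 5·y³ + 2, so a solution requires the RHS to be a perfect cube.
Strategy: iterate y from -50 to 50, compute RHS = 5·y³ + 2, and check whether it is a (positive or negative) perfect cube.
Check small values of y:
  y = 0: RHS = 2 is not a perfect cube.
  y = 1: RHS = 7 is not a perfect cube.
  y = -1: RHS = -3 is not a perfect cube.
  y = 2: RHS = 42 is not a perfect cube.
  y = -2: RHS = -38 is not a perfect cube.
  y = 3: RHS = 137 is not a perfect cube.
  y = -3: RHS = -133 is not a perfect cube.
Continuing the search up to |y| = 50 finds no solutions either.
No (x, y) in the scanned range satisfies the equation.

No integer solutions with |y| ≤ 50.


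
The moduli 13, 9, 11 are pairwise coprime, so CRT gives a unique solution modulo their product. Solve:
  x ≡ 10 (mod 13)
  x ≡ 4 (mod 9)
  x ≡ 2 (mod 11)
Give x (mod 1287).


Moduli 13, 9, 11 are pairwise coprime; by CRT there is a unique solution modulo M = 13 · 9 · 11 = 1287.
Solve pairwise, accumulating the modulus:
  Start with x ≡ 10 (mod 13).
  Combine with x ≡ 4 (mod 9): since gcd(13, 9) = 1, we get a unique residue mod 117.
    Write x = 10 + 13·t and substitute into x ≡ 4 (mod 9): 13·t ≡ 4 − 10 = -6 (mod 9).
    Reduce coefficients mod 9: 4·t ≡ 3 (mod 9).
    The inverse of 4 mod 9 is 7 (since 4·7 = 28 = 3·9 + 1), so t ≡ 7·3 = 21 ≡ 3 (mod 9).
    Then x = 10 + 13·3 = 49, valid modulo lcm(13, 9) = 117: x ≡ 49 (mod 117).
  Combine with x ≡ 2 (mod 11): since gcd(117, 11) = 1, we get a unique residue mod 1287.
    Write x = 49 + 117·t and substitute into x ≡ 2 (mod 11): 117·t ≡ 2 − 49 = -47 (mod 11).
    Reduce coefficients mod 11: 7·t ≡ 8 (mod 11).
    The inverse of 7 mod 11 is 8 (since 7·8 = 56 = 5·11 + 1), so t ≡ 8·8 = 64 ≡ 9 (mod 11).
    Then x = 49 + 117·9 = 1102, valid modulo lcm(117, 11) = 1287: x ≡ 1102 (mod 1287).
Verify: 1102 mod 13 = 10 ✓, 1102 mod 9 = 4 ✓, 1102 mod 11 = 2 ✓.

x ≡ 1102 (mod 1287).


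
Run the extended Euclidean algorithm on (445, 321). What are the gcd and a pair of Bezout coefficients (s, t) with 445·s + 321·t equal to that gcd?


Euclidean algorithm on (445, 321) — divide until remainder is 0:
  445 = 1 · 321 + 124
  321 = 2 · 124 + 73
  124 = 1 · 73 + 51
  73 = 1 · 51 + 22
  51 = 2 · 22 + 7
  22 = 3 · 7 + 1
  7 = 7 · 1 + 0
gcd(445, 321) = 1.
Track Bezout coefficients alongside the remainders: start with r₀ = 445 = a·1 + b·0 (s = 1, t = 0) and r₁ = 321 = a·0 + b·1 (s = 0, t = 1); each new remainder r_{k+1} = r_{k-1} − q_k·r_k inherits s_{k+1} = s_{k-1} − q_k·s_k, t_{k+1} = t_{k-1} − q_k·t_k, so r_k = a·s_k + b·t_k at every step:
  q = 1: r = 124, s = 1 − 1·0 = 1, t = 0 − 1·1 = -1  (check: 445·1 + 321·(-1) = 124)
  q = 2: r = 73, s = 0 − 2·1 = -2, t = 1 − 2·(-1) = 3  (check: 445·(-2) + 321·3 = 73)
  q = 1: r = 51, s = 1 − 1·(-2) = 3, t = -1 − 1·3 = -4  (check: 445·3 + 321·(-4) = 51)
  q = 1: r = 22, s = -2 − 1·3 = -5, t = 3 − 1·(-4) = 7  (check: 445·(-5) + 321·7 = 22)
  q = 2: r = 7, s = 3 − 2·(-5) = 13, t = -4 − 2·7 = -18  (check: 445·13 + 321·(-18) = 7)
  q = 3: r = 1, s = -5 − 3·13 = -44, t = 7 − 3·(-18) = 61  (check: 445·(-44) + 321·61 = 1)
The row with r = 1 (the gcd) gives the Bezout coefficients s = -44, t = 61.
Result: 445 · (-44) + 321 · (61) = 1.

gcd(445, 321) = 1; s = -44, t = 61 (check: 445·(-44) + 321·61 = 1).


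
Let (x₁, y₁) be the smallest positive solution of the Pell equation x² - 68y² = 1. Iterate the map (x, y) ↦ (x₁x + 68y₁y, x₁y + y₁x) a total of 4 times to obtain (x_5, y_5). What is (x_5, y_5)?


Step 1: Find the fundamental solution (x₁, y₁) of x² - 68y² = 1.
  Expand √68 as a continued fraction. a₀ = ⌊√68⌋ = 8; iterate m_{k+1} = d_k·a_k − m_k, d_{k+1} = (68 − m_{k+1}²)/d_k, a_{k+1} = ⌊(a₀ + m_{k+1})/d_{k+1}⌋ (starting m₀ = 0, d₀ = 1), with convergents p_k = a_k·p_{k-1} + p_{k-2}, q_k = a_k·q_{k-1} + q_{k-2} (p₋₁ = 1, q₋₁ = 0):
  k = 0: a₀ = 8; p₀/q₀ = 8/1; p₀² − 68·q₀² = 64 − 68 = -4.
  k = 1: m = 8, d = 4, a = ⌊(8 + 8)/4⌋ = 4; p/q = (4·8 + 1)/(4·1 + 0) = 33/4; p² − 68·q² = 1089 − 1088 = 1.
  The first convergent with p² − 68·q² = 1 gives the fundamental solution (x₁, y₁) = (33, 4).
Step 2: Apply the recurrence (x_{n+1}, y_{n+1}) = (x₁x_n + 68y₁y_n, x₁y_n + y₁x_n) repeatedly.
  From (x_1, y_1) = (33, 4): x_2 = 33·33 + 68·4·4 = 2177; y_2 = 33·4 + 4·33 = 264.
  From (x_2, y_2) = (2177, 264): x_3 = 33·2177 + 68·4·264 = 143649; y_3 = 33·264 + 4·2177 = 17420.
  From (x_3, y_3) = (143649, 17420): x_4 = 33·143649 + 68·4·17420 = 9478657; y_4 = 33·17420 + 4·143649 = 1149456.
  From (x_4, y_4) = (9478657, 1149456): x_5 = 33·9478657 + 68·4·1149456 = 625447713; y_5 = 33·1149456 + 4·9478657 = 75846676.
Step 3: Verify x_5² - 68·y_5² = 391184841696930369 - 391184841696930368 = 1 (should be 1). ✓

(x_1, y_1) = (33, 4); (x_5, y_5) = (625447713, 75846676).


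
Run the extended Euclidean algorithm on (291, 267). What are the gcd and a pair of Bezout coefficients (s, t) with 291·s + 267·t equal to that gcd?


Euclidean algorithm on (291, 267) — divide until remainder is 0:
  291 = 1 · 267 + 24
  267 = 11 · 24 + 3
  24 = 8 · 3 + 0
gcd(291, 267) = 3.
Track Bezout coefficients alongside the remainders: start with r₀ = 291 = a·1 + b·0 (s = 1, t = 0) and r₁ = 267 = a·0 + b·1 (s = 0, t = 1); each new remainder r_{k+1} = r_{k-1} − q_k·r_k inherits s_{k+1} = s_{k-1} − q_k·s_k, t_{k+1} = t_{k-1} − q_k·t_k, so r_k = a·s_k + b·t_k at every step:
  q = 1: r = 24, s = 1 − 1·0 = 1, t = 0 − 1·1 = -1  (check: 291·1 + 267·(-1) = 24)
  q = 11: r = 3, s = 0 − 11·1 = -11, t = 1 − 11·(-1) = 12  (check: 291·(-11) + 267·12 = 3)
The row with r = 3 (the gcd) gives the Bezout coefficients s = -11, t = 12.
Result: 291 · (-11) + 267 · (12) = 3.

gcd(291, 267) = 3; s = -11, t = 12 (check: 291·(-11) + 267·12 = 3).
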